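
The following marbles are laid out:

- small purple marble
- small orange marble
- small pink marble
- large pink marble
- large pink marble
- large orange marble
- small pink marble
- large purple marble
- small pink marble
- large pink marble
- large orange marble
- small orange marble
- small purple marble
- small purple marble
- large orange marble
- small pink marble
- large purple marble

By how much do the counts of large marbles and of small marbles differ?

large marbles: 8. small marbles: 9.
|8 − 9| = 9 − 8 = 1.

1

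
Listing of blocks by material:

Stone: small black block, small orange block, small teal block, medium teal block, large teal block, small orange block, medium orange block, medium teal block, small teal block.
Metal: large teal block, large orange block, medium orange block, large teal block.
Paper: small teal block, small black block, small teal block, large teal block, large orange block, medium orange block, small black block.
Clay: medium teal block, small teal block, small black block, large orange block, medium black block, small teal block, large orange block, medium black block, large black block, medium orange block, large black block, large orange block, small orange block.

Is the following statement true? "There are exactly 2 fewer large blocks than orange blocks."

False

|large blocks| = 11.
|orange blocks| = 12.
The claim requires 12 − 11 (= 1) to equal 2, which does not hold.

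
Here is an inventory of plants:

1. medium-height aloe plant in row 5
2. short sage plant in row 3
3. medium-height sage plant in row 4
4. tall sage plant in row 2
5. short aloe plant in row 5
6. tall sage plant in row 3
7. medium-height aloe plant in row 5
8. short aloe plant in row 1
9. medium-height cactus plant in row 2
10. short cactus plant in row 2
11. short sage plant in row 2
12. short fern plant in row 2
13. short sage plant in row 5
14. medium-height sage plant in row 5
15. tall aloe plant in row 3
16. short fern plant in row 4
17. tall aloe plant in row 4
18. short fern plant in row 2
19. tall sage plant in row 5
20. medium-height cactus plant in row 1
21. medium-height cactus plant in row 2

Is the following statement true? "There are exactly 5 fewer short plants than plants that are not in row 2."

There are 9 short plants.
There are 14 plants that are not in row 2.
The claim requires 14 − 9 (= 5) to equal 5, which holds.

True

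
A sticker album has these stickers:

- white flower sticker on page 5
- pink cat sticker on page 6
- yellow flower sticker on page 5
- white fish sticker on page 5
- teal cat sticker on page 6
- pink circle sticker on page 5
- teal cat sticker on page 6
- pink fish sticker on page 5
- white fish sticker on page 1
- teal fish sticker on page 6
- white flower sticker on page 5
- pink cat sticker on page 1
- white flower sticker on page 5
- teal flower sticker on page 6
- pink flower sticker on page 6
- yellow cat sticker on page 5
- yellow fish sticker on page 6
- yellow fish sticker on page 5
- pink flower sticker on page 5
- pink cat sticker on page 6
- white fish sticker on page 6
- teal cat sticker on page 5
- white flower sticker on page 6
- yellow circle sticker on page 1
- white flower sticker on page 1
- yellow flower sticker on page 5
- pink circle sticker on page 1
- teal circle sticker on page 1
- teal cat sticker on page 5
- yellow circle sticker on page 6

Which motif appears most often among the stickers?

Counts by motif: flower 10, cat 8, fish 7, circle 5.
The maximum is 10, held uniquely by flower.

flower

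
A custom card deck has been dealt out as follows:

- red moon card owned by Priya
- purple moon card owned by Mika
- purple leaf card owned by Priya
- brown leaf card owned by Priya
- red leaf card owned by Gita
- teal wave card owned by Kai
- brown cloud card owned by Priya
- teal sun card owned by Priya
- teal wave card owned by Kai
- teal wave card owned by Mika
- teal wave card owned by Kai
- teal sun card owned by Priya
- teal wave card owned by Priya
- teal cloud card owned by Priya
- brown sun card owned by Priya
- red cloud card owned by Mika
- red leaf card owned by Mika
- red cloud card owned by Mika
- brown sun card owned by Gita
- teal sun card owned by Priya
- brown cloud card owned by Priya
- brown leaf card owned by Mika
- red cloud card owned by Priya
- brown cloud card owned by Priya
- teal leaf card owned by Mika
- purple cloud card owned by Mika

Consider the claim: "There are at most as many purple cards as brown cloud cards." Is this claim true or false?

True

purple cards: 3.
brown cloud cards: 3.
The claim requires 3 ≤ 3, which holds.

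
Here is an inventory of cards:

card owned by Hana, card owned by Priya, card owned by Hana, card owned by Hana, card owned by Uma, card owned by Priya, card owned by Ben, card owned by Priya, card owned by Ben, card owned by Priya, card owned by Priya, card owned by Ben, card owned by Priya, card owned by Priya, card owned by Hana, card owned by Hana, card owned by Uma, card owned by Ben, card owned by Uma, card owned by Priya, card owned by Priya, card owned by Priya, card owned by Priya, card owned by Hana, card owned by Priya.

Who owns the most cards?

Counts by player: Priya→12, Hana→6, Ben→4, Uma→3.
The maximum is 12, held uniquely by Priya.

Priya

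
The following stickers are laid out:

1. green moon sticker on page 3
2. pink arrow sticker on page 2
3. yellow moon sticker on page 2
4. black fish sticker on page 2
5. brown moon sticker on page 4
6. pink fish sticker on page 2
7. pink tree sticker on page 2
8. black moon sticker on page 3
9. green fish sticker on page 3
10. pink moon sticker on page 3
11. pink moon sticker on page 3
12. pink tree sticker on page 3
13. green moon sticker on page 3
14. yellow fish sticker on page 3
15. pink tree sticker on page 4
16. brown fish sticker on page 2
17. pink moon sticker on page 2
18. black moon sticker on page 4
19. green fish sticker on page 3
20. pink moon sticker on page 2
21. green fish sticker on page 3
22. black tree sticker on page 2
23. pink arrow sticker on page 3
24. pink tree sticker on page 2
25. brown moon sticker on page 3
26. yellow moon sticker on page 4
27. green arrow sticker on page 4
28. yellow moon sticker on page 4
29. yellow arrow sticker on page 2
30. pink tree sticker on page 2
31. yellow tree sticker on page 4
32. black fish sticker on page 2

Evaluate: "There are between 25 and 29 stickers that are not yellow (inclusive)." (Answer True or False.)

There are 26 stickers that are not yellow.
The claim requires 25 ≤ 26 ≤ 29, which holds.

True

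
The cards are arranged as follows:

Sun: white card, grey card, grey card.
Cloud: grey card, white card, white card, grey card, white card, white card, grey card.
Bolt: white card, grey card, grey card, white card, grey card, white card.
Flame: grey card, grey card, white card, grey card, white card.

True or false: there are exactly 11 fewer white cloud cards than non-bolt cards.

There are 4 white cloud cards.
There are 15 non-bolt cards.
The claim requires 15 − 4 (= 11) to equal 11, which holds.

True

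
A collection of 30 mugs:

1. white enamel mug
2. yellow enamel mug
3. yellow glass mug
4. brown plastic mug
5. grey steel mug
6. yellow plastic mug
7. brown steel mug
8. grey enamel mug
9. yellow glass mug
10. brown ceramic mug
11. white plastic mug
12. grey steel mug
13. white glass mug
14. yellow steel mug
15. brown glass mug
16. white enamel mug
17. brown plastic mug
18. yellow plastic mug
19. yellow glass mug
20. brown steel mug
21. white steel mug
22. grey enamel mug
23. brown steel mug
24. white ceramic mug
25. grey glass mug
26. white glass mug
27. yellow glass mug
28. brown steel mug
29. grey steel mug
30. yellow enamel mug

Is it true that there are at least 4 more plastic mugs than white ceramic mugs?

|plastic mugs| = 5.
|white ceramic mugs| = 1.
The claim requires 5 − 1 = 4 ≥ 4, which holds.

True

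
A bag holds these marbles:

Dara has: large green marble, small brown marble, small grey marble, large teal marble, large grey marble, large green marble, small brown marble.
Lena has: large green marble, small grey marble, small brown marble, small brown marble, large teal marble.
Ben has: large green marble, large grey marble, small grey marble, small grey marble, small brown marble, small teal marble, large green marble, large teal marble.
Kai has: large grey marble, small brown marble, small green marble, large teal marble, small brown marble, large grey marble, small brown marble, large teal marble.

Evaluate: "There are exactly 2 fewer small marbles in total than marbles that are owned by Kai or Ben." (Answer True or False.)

True

small marbles: 14.
marbles owned by Kai or Ben: 16.
The claim requires 16 − 14 (= 2) to equal 2, which holds.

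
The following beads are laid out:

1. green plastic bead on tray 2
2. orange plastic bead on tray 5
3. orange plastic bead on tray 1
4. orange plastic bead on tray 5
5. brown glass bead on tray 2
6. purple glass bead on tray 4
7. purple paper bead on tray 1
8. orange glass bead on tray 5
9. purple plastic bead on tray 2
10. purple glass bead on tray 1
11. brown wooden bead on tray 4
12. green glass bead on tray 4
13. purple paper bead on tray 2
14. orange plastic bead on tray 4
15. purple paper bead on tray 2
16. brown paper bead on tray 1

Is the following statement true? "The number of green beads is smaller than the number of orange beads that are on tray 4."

False

There are 2 green beads.
There is 1 orange bead on tray 4.
The claim requires 2 < 1, which does not hold.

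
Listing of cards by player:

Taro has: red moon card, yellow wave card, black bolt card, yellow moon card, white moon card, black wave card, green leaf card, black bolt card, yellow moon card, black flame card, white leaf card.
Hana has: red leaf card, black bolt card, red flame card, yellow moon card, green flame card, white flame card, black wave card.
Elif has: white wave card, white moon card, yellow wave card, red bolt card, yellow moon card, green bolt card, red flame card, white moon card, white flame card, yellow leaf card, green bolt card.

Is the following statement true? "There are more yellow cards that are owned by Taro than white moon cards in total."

False

Count of yellow cards owned by Taro: 3.
There are 3 white moon cards.
The claim requires 3 > 3, which does not hold.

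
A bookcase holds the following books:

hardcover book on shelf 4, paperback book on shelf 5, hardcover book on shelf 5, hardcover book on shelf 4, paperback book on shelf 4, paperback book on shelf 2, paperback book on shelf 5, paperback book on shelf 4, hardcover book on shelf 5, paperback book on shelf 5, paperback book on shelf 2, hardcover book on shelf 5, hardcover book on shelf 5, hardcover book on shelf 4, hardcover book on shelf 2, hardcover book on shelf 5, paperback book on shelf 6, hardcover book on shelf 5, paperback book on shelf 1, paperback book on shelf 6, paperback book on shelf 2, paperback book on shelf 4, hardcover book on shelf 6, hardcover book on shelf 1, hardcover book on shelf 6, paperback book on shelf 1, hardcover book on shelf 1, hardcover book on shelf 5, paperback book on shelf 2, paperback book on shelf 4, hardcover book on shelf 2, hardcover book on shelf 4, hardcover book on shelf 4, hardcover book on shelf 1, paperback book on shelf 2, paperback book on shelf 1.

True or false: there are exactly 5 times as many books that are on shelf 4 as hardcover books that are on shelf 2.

False

books on shelf 4: 9.
hardcover books on shelf 2: 2.
The claim requires 9 = 5 × 2 = 10, which does not hold.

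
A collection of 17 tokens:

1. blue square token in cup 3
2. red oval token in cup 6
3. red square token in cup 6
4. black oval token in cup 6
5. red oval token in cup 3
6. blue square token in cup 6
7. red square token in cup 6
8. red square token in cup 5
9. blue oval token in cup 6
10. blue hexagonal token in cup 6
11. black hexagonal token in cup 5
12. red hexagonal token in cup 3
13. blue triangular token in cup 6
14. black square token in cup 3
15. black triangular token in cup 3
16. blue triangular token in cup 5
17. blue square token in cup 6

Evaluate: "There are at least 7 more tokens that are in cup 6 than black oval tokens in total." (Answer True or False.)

True

There are 9 tokens in cup 6.
There is 1 black oval token.
The claim requires 9 − 1 = 8 ≥ 7, which holds.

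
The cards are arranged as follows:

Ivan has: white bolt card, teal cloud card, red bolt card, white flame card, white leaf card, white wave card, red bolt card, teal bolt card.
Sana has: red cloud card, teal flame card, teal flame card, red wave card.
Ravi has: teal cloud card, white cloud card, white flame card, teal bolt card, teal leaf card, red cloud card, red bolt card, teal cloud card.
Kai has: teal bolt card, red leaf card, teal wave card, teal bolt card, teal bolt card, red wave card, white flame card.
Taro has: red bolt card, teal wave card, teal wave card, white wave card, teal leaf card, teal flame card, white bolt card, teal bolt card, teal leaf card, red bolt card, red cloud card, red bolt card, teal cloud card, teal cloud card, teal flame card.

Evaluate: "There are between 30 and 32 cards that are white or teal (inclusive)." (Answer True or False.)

True

There are 30 cards that are white or teal.
The claim requires 30 ≤ 30 ≤ 32, which holds.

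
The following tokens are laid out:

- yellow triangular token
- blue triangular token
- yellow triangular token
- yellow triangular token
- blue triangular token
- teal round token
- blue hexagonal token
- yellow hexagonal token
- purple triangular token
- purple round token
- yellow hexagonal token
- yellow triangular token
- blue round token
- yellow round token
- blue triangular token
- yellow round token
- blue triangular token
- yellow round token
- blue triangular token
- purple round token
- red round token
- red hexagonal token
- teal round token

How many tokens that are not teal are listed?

21

Total tokens: 23; with the excluded value: 2; remaining 23 − 2 = 21.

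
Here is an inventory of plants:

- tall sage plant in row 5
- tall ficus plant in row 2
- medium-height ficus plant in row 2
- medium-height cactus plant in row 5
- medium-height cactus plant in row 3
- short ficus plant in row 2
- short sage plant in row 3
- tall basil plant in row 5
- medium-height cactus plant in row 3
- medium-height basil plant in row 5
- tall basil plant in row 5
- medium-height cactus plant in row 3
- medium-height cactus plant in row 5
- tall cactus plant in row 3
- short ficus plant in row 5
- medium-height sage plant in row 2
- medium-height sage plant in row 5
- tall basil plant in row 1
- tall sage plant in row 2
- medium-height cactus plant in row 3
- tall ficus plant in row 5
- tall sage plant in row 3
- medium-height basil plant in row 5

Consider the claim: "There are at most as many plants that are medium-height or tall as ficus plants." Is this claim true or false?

|plants that are medium-height or tall| = 20.
|ficus plants| = 5.
The claim requires 20 ≤ 5, which does not hold.

False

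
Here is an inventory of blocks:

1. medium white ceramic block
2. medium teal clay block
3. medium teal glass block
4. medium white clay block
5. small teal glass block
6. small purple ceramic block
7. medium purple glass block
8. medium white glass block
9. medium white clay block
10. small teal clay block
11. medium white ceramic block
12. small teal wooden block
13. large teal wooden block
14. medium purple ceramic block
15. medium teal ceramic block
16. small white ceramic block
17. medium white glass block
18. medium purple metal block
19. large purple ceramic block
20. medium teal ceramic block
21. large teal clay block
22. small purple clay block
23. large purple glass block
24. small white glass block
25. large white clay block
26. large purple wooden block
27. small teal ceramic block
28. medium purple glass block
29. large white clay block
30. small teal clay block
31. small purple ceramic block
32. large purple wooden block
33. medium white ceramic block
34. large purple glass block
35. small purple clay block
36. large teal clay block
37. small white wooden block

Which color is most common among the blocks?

purple

Counts by color: purple 13, white 12, teal 12.
The maximum is 13, held uniquely by purple.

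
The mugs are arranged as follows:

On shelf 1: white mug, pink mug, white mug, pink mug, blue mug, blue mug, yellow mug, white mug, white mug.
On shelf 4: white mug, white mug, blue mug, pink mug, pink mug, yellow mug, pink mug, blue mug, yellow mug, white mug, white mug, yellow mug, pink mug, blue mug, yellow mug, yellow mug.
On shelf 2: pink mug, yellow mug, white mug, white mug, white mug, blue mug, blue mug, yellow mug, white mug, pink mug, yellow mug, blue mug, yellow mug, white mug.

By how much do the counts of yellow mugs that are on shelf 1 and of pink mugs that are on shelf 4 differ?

yellow mugs on shelf 1: 1. pink mugs on shelf 4: 4.
|1 − 4| = 4 − 1 = 3.

3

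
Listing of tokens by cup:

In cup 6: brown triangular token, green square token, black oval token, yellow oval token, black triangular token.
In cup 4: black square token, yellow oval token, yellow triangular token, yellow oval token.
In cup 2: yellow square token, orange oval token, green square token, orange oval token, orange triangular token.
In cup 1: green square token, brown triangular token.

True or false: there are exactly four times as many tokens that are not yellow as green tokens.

False

tokens that are not yellow: 11.
green tokens: 3.
The claim requires 11 = 4 × 3 = 12, which does not hold.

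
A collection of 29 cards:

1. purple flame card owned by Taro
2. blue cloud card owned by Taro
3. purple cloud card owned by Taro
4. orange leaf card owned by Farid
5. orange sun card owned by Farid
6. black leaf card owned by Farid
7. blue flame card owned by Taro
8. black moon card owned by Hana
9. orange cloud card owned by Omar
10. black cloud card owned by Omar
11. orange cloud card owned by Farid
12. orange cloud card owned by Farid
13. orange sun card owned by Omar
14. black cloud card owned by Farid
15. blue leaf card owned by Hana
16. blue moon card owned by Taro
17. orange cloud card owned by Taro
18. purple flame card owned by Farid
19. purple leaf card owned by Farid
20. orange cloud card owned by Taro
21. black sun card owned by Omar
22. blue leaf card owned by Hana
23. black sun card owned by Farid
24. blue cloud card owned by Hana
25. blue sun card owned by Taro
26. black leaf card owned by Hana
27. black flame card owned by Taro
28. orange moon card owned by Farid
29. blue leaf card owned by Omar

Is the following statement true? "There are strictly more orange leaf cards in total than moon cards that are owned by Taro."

There is 1 orange leaf card.
Count of moon cards owned by Taro: 1.
The claim requires 1 > 1, which does not hold.

False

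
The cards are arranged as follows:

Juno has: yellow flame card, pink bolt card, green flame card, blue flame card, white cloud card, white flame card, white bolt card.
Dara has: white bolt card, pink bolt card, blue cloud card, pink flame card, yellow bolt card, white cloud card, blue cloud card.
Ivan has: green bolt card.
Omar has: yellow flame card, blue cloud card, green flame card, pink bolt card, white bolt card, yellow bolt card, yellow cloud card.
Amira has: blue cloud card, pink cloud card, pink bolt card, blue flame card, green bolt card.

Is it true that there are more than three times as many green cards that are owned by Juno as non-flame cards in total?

False

green cards owned by Juno: 1.
non-flame cards: 19.
The claim requires 1 > 3 × 19 = 57, which does not hold.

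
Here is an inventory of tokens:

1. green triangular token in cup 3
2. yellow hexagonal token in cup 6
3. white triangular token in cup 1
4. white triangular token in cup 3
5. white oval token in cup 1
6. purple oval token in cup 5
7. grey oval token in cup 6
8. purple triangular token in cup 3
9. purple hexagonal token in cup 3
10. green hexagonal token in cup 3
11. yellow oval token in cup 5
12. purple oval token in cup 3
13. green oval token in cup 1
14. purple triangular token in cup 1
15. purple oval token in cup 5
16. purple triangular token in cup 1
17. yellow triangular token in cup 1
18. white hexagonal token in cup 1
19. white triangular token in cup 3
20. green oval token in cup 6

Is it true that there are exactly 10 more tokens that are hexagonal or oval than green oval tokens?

|tokens that are hexagonal or oval| = 12.
|green oval tokens| = 2.
The claim requires 12 − 2 (= 10) to equal 10, which holds.

True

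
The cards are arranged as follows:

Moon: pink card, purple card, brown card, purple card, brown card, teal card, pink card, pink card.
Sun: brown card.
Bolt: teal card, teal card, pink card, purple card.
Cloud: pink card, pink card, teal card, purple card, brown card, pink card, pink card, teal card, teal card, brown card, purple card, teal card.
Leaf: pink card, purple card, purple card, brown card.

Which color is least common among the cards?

brown

Counts by color: pink 9, teal 7, purple 7, brown 6.
The minimum is 6, held uniquely by brown.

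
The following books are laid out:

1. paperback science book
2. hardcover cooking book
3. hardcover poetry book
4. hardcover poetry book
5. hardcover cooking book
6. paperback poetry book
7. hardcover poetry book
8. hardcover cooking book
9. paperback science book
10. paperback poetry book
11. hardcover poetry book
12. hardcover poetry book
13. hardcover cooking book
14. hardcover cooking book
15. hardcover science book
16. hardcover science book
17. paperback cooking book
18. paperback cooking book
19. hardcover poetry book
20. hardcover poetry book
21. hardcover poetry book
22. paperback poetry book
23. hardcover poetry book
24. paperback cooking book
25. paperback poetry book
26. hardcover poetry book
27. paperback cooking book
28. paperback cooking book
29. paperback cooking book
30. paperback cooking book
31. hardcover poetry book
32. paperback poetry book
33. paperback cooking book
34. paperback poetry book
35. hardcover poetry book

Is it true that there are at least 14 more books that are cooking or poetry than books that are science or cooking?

True

There are 31 books that are cooking or poetry.
There are 17 books that are science or cooking.
The claim requires 31 − 17 = 14 ≥ 14, which holds.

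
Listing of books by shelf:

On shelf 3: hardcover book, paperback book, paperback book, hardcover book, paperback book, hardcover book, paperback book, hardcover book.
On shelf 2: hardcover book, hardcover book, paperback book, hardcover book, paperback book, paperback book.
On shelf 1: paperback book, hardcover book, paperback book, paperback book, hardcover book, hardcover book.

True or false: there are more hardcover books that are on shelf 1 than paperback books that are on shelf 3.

False

|hardcover books on shelf 1| = 3.
|paperback books on shelf 3| = 4.
The claim requires 3 > 4, which does not hold.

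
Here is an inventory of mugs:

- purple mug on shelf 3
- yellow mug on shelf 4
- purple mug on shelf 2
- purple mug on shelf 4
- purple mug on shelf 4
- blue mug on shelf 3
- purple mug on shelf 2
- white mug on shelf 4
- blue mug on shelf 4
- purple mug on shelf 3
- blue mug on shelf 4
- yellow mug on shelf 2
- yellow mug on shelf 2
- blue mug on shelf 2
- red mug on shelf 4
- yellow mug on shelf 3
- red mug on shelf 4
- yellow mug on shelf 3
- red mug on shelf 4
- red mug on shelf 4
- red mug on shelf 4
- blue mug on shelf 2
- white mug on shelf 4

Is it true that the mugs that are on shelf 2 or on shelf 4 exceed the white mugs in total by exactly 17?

False

mugs on shelf 2 or on shelf 4: 18.
white mugs: 2.
The claim requires 18 − 2 (= 16) to equal 17, which does not hold.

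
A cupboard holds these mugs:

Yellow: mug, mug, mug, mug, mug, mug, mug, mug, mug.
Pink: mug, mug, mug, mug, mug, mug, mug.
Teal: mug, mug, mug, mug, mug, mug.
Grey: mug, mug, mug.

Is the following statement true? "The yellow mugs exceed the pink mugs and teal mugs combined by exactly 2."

False

There are 9 yellow mugs.
pink mugs: 7; teal mugs: 6; combined: 7 + 6 = 13.
The claim requires 9 − 13 (= -4) to equal 2, which does not hold.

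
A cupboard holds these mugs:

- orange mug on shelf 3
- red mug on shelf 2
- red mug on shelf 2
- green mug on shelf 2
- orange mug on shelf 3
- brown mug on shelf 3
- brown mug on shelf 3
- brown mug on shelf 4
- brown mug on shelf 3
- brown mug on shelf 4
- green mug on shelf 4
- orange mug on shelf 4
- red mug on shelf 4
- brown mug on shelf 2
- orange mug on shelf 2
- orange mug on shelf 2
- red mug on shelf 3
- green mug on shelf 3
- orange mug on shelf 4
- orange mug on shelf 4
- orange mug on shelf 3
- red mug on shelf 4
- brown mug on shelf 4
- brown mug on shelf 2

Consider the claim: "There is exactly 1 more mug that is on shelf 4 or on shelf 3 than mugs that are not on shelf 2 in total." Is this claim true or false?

There are 17 mugs on shelf 4 or on shelf 3.
There are 17 mugs that are not on shelf 2.
The claim requires 17 − 17 (= 0) to equal 1, which does not hold.

False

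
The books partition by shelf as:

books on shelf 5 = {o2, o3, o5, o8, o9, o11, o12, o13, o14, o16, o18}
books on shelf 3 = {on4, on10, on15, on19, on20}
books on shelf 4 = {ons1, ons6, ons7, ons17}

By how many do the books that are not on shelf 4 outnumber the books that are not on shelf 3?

books that are not on shelf 4: 16.
books that are not on shelf 3: 15.
16 − 15 = 1.

1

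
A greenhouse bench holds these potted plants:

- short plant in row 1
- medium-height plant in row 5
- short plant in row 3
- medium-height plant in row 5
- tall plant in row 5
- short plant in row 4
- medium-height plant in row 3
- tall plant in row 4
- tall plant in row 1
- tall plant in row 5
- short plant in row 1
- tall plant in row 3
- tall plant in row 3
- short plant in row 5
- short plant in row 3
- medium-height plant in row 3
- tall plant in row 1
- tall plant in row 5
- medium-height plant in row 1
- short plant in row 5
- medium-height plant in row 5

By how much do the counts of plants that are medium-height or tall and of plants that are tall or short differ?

plants that are medium-height or tall: 14. plants that are tall or short: 15.
|14 − 15| = 15 − 14 = 1.

1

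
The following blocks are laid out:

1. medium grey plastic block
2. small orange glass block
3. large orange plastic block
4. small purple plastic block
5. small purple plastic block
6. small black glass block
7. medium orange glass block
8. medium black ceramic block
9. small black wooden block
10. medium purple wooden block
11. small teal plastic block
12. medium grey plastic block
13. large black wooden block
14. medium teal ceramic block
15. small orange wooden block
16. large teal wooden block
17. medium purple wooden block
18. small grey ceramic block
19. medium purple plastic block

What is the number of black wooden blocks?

2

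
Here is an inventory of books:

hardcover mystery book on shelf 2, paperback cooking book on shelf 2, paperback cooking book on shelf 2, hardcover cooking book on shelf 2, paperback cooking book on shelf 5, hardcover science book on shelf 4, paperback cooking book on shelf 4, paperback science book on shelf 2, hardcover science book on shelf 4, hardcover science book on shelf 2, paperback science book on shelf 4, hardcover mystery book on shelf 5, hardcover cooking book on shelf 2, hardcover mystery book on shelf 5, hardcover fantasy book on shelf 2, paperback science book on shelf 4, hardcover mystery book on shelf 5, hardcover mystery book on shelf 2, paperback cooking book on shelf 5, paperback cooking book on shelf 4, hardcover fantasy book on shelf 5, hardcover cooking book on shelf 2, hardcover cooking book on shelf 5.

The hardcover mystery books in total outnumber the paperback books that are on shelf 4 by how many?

hardcover mystery books: 5.
paperback books on shelf 4: 4.
5 − 4 = 1.

1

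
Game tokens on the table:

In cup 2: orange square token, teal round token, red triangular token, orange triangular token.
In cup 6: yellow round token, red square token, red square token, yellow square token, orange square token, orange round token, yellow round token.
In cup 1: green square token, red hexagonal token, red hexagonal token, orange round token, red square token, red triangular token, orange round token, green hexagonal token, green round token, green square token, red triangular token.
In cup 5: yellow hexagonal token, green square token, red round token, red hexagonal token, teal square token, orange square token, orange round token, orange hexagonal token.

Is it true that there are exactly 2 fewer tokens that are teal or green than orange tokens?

True

There are 7 tokens that are teal or green.
There are 9 orange tokens.
The claim requires 9 − 7 (= 2) to equal 2, which holds.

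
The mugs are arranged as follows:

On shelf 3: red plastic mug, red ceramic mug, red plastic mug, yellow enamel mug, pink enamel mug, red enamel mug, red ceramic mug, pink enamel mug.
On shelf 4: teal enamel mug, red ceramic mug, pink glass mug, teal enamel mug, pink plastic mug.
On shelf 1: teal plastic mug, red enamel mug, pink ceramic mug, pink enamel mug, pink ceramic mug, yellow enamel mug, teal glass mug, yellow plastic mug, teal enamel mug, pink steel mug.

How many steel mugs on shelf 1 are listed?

1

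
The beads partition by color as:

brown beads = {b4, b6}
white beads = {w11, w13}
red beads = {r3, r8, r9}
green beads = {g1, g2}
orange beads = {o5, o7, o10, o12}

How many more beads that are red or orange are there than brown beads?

5

beads that are red or orange: 7.
brown beads: 2.
7 − 2 = 5.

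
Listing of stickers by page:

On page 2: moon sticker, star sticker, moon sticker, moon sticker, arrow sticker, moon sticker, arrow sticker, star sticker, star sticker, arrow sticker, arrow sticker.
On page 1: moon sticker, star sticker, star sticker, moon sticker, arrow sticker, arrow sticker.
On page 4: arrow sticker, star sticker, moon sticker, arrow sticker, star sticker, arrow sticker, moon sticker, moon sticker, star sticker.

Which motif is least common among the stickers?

Counts by motif: arrow 9, moon 9, star 8.
The minimum is 8, held uniquely by star.

star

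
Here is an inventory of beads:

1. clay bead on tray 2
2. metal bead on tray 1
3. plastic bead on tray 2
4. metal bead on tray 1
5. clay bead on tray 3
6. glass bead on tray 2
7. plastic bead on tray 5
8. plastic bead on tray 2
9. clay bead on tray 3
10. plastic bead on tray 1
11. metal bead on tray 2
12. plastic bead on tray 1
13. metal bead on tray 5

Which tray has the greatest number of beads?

tray 2

Counts by tray: tray 2→5, tray 1→4, tray 5→2, tray 3→2.
The maximum is 5, held uniquely by tray 2.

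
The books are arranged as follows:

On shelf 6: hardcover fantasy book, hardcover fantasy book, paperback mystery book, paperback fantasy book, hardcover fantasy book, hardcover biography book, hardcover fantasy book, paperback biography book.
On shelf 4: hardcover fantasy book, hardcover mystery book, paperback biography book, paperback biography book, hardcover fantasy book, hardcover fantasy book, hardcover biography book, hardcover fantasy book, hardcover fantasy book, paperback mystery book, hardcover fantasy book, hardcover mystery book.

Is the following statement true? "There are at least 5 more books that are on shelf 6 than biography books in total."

There are 8 books on shelf 6.
There are 5 biography books.
The claim requires 8 − 5 = 3 ≥ 5, which does not hold.

False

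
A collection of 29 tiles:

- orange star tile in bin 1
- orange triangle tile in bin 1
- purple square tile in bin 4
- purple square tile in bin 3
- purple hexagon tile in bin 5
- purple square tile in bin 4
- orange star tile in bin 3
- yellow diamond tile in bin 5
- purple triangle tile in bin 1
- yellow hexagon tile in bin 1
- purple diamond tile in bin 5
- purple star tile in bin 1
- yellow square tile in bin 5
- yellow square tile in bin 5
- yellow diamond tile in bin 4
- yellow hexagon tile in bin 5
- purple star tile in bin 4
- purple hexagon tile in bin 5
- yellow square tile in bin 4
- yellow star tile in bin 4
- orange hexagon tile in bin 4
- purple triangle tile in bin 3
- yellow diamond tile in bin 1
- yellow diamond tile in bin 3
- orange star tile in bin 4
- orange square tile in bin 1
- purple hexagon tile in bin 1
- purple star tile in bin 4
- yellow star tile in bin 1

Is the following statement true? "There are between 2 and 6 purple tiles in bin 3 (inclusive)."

True

There are 2 purple tiles in bin 3.
The claim requires 2 ≤ 2 ≤ 6, which holds.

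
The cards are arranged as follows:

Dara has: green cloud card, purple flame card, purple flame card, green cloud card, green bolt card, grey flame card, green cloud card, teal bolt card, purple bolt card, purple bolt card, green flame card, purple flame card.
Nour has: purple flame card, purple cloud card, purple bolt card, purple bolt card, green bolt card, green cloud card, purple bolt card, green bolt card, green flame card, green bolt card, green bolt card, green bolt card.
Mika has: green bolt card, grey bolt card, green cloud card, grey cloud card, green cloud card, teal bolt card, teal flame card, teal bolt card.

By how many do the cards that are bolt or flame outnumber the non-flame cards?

0

cards that are bolt or flame: 24.
non-flame cards: 24.
24 − 24 = 0.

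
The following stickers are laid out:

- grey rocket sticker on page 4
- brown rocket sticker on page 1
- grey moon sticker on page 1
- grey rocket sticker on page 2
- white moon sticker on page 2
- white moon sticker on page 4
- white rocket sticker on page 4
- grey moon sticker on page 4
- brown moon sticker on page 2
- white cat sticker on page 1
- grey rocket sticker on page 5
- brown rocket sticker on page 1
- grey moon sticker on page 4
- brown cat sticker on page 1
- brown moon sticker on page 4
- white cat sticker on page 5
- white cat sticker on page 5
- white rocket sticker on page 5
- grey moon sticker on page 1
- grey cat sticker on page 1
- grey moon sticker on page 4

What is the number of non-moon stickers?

Total stickers: 21; with the excluded value: 9; remaining 21 − 9 = 12.

12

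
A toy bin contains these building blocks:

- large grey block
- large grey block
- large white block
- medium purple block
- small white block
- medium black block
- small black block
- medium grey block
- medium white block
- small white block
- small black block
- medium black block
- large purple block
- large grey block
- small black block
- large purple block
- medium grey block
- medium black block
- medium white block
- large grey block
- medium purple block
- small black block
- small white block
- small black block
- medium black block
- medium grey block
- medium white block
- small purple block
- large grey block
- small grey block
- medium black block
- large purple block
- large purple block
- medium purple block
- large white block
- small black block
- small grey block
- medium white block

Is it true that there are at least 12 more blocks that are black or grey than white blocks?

|blocks that are black or grey| = 21.
|white blocks| = 9.
The claim requires 21 − 9 = 12 ≥ 12, which holds.

True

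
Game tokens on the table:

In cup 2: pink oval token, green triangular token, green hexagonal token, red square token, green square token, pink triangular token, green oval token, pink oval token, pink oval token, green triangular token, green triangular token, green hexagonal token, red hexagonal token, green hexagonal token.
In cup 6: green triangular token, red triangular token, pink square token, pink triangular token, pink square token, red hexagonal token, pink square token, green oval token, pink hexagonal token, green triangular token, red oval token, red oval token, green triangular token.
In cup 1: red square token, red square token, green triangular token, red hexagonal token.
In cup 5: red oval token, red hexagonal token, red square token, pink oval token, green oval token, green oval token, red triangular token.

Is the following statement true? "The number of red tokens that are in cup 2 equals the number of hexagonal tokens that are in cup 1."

There are 2 red tokens in cup 2.
There is 1 hexagonal token in cup 1.
The claim requires 2 = 1, which does not hold.

False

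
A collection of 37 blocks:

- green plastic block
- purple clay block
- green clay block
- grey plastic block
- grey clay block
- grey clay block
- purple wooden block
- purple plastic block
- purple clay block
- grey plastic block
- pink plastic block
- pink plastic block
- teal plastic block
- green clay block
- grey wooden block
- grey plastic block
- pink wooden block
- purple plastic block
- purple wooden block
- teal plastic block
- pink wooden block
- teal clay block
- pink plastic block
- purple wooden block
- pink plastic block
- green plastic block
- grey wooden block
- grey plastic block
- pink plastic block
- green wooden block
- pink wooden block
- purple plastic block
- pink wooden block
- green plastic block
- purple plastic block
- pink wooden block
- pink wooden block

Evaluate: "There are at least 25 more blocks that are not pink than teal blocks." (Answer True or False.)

blocks that are not pink: 26.
teal blocks: 3.
The claim requires 26 − 3 = 23 ≥ 25, which does not hold.

False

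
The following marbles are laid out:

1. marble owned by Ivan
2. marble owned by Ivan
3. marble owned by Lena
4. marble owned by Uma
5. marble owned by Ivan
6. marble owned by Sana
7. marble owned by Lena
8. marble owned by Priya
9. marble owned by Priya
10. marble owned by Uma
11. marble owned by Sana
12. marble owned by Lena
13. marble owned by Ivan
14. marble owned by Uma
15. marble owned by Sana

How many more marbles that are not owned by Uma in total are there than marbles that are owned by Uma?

marbles that are not owned by Uma: 12.
marbles owned by Uma: 3.
12 − 3 = 9.

9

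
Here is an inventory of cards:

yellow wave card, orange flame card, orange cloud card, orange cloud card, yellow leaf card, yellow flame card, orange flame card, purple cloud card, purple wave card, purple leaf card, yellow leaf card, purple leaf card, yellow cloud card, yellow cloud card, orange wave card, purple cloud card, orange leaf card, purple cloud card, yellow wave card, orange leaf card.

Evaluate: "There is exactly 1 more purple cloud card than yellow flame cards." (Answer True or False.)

False

|purple cloud cards| = 3.
|yellow flame cards| = 1.
The claim requires 3 − 1 (= 2) to equal 1, which does not hold.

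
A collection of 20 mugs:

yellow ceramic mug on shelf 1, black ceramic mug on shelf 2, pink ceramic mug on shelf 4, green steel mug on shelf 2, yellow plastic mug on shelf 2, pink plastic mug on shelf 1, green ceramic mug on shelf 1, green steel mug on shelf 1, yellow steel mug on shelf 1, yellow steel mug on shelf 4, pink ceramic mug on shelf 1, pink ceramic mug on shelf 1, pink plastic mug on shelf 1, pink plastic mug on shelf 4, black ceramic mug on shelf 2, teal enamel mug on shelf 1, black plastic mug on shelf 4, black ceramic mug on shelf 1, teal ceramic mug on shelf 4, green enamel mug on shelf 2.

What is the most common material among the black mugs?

Counts by material (restricted to black mugs): ceramic 3, plastic 1.
The maximum is 3, held uniquely by ceramic.

ceramic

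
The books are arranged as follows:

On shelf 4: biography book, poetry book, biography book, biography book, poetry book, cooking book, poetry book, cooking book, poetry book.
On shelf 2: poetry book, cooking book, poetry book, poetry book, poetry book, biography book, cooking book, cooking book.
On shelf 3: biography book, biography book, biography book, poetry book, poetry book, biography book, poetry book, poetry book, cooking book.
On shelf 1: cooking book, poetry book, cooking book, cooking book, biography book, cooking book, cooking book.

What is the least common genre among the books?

Counts by genre: poetry 13, cooking 11, biography 9.
The minimum is 9, held uniquely by biography.

biography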